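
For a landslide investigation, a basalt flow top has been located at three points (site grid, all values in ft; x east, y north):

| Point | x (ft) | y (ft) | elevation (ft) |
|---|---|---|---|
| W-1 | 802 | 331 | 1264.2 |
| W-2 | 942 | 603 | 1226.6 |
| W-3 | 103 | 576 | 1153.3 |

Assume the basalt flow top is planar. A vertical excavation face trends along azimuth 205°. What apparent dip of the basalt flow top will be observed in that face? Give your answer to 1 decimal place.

7.4°

Let the plane be z = a·x + b·y + c.
W-2−W-1: 140a + 272b = −37.6;  W-3−W-1: −699a + 245b = −110.9.
Solving gives a = 0.09336, b = −0.18629.
Unit vector along 205° is (sin 205°, cos 205°) = (-0.4226, -0.9063).
Slope in that direction = a·(-0.4226) + b·(-0.9063) = 0.12938.
Apparent dip = arctan|0.12938| = 7.4° (true dip is 11.8°, so apparent ≤ true as expected).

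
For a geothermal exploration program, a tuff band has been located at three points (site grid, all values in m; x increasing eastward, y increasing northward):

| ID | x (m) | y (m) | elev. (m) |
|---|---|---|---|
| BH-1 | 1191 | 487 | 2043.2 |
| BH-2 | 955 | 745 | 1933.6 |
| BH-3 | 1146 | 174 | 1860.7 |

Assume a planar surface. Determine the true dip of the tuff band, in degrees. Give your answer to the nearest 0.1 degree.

46.4°

Let the plane be z = a·x + b·y + c.
BH-2−BH-1: −236a + 258b = −109.6;  BH-3−BH-1: −45a − 313b = −182.5.
Solving gives a = 0.95217, b = 0.44617.
Gradient magnitude |∇z| = √(a² + b²) = √(0.90663 + 0.19907) = 1.05152.
True dip = arctan(1.05152) = 46.4°, dipping toward WSW (azimuth ≈ 245°).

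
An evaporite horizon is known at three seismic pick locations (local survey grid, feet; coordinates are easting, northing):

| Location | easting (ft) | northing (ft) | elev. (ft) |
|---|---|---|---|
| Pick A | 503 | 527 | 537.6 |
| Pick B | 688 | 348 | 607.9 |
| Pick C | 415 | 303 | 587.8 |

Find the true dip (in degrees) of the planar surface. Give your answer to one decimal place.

Let the plane be z = a·easting + b·northing + c.
Pick B−Pick A: 185a − 179b = 70.3;  Pick C−Pick A: −88a − 224b = 50.2.
Solving gives a = 0.11822, b = −0.27055.
Gradient magnitude |∇z| = √(a² + b²) = √(0.01398 + 0.07320) = 0.29525.
True dip = arctan(0.29525) = 16.4°, dipping toward NNW (azimuth ≈ 336°).

16.4°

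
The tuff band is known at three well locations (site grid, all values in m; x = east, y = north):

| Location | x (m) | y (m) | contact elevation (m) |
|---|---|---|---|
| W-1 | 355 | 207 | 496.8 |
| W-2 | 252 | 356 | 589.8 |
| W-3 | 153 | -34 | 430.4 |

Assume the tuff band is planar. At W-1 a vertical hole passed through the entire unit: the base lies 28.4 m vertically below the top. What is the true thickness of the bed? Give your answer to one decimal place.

Two edge vectors: W-1→W-2 = (-103, 149, 93), W-1→W-3 = (-202, -241, -66.4).
Normal n = (W-1→W-2) × (W-1→W-3) = (12519.4, -25625.2, 54921).
So ∂z/∂x = −n_x/n_z = −0.22795 and ∂z/∂y = −n_y/n_z = 0.46658.
|∇z| = √(a²+b²) = 0.51929, so dip δ = arctan(0.51929) = 27.44°.
True thickness = vertical thickness × cos δ = 28.4 × cos 27.44° = 25.2 m.

25.2 m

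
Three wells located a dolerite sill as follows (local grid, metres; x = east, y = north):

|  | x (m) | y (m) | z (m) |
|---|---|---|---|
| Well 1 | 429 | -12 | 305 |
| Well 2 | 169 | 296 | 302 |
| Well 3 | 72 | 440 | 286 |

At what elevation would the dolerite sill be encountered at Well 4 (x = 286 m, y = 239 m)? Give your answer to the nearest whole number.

262 m

Two edge vectors: Well 1→Well 2 = (-260, 308, -3), Well 1→Well 3 = (-357, 452, -19).
Normal n = (Well 1→Well 2) × (Well 1→Well 3) = (-4496, -3869, -7564).
So ∂z/∂x = −n_x/n_z = −0.59439 and ∂z/∂y = −n_y/n_z = −0.51150.
Intercept c from Well 1: 305 + 255.00 − 6.14 = 553.86.
At (286, 239): z = −170.0 − 122.2 + 553.86 = 261.6 m.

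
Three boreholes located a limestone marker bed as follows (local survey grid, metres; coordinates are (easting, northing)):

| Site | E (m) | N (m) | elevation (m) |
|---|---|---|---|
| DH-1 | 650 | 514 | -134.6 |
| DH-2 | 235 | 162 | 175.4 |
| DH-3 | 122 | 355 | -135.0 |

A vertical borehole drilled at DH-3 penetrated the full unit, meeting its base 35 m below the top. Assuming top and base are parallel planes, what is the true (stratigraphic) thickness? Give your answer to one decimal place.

20.1 m

Two edge vectors: DH-1→DH-2 = (-415, -352, 310), DH-1→DH-3 = (-528, -159, -0.4).
Normal n = (DH-1→DH-2) × (DH-1→DH-3) = (49430.8, -163846, -119871).
So ∂z/∂E = −n_x/n_z = 0.41237 and ∂z/∂N = −n_y/n_z = −1.36685.
|∇z| = √(a²+b²) = 1.42770, so dip δ = arctan(1.42770) = 54.99°.
True thickness = vertical thickness × cos δ = 35 × cos 54.99° = 20.1 m.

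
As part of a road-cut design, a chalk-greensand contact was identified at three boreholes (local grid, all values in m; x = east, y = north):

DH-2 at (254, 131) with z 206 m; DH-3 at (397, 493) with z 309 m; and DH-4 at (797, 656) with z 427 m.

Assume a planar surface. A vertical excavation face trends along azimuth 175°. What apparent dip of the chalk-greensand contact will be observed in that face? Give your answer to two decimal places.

10.25°

Let the plane be z = a·x + b·y + c.
DH-3−DH-2: 143a + 362b = 103;  DH-4−DH-2: 543a + 525b = 221.
Solving gives a = 0.21341, b = 0.20023.
Unit vector along 175° is (sin 175°, cos 175°) = (0.0872, -0.9962).
Slope in that direction = a·(0.0872) + b·(-0.9962) = −0.18087.
Apparent dip = arctan|0.18087| = 10.25° (true dip is 16.3°, so apparent ≤ true as expected).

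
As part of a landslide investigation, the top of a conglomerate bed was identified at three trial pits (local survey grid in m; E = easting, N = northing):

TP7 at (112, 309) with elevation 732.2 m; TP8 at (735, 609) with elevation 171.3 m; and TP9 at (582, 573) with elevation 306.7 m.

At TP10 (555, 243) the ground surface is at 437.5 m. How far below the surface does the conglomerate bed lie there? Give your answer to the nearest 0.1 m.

Let the plane be z = a·E + b·N + c.
TP8−TP7: 623a + 300b = −560.9;  TP9−TP7: 470a + 264b = −425.5.
Solving gives a = −0.87030, b = −0.06235.
Then c = 732.2 − a·112 − b·309 = 848.94.
At (555, 243): z_contact = −483.01 − 15.15 + 848.94 = 350.77 m.
Depth below ground = 437.5 − 350.77 = 86.7 m.

86.7 m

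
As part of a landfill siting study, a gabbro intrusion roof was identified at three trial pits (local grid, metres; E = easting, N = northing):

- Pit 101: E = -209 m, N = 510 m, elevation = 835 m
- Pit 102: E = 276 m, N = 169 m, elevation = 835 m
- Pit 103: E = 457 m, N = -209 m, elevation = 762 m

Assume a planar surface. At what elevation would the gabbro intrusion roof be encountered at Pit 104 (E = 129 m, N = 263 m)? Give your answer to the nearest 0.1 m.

Let the plane be z = a·E + b·N + c.
Pit 102−Pit 101: 485a − 341b = 0;  Pit 103−Pit 101: 666a − 719b = −73.
Solving gives a = 0.20470, b = 0.29114.
Then c = 835 − a·-209 − b·510 = 729.30.
At (129, 263): z = 26.4 + 76.6 + 729.30 = 832.3 m.

832.3 m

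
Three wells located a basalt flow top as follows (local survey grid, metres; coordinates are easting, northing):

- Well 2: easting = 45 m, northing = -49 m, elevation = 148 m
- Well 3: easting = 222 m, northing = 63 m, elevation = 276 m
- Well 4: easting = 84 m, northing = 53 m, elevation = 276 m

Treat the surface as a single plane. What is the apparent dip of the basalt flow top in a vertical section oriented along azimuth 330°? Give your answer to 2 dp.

Let the plane be z = a·easting + b·northing + c.
Well 3−Well 2: 177a + 112b = 128;  Well 4−Well 2: 39a + 102b = 128.
Solving gives a = −0.09353, b = 1.29066.
Unit vector along 330° is (sin 330°, cos 330°) = (-0.5000, 0.8660).
Slope in that direction = a·(-0.5000) + b·(0.8660) = 1.16451.
Apparent dip = arctan|1.16451| = 49.35° (true dip is 52.3°, so apparent ≤ true as expected).

49.35°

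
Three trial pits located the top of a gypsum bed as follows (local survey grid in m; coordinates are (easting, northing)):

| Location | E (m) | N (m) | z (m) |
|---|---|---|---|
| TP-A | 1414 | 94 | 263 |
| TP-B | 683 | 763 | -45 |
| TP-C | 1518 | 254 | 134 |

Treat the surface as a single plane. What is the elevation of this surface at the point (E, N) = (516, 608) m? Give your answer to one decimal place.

Let the plane be z = a·E + b·N + c.
TP-B−TP-A: −731a + 669b = −308;  TP-C−TP-A: 104a + 160b = −129.
Solving gives a = −0.198466, b = −0.677247.
Then c = 263 − a·1414 − b·94 = 607.29.
At (516, 608): z = −102.4 − 411.8 + 607.29 = 93.1 m.

93.1 m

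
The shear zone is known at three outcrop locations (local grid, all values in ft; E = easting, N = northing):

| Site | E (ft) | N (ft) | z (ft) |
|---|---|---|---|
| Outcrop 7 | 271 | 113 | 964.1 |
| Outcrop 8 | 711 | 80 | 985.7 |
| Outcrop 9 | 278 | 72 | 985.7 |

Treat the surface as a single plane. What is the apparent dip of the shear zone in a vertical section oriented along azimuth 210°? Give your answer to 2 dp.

Two edge vectors: Outcrop 7→Outcrop 8 = (440, -33, 21.6), Outcrop 7→Outcrop 9 = (7, -41, 21.6).
Normal n = (Outcrop 7→Outcrop 8) × (Outcrop 7→Outcrop 9) = (172.8, -9352.8, -17809).
So ∂z/∂E = −n_x/n_z = 0.00970 and ∂z/∂N = −n_y/n_z = −0.52517.
Unit vector along 210° is (sin 210°, cos 210°) = (-0.5000, -0.8660).
Slope in that direction = a·(-0.5000) + b·(-0.8660) = 0.44996.
Apparent dip = arctan|0.44996| = 24.23° (true dip is 27.7°, so apparent ≤ true as expected).

24.23°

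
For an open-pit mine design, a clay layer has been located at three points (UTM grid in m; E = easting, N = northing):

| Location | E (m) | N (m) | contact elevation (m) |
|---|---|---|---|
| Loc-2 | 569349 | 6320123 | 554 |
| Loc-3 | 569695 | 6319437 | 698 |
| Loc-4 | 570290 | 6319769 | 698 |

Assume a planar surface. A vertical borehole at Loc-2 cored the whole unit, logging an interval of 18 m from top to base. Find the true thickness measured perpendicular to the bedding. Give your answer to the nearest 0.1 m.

Let the plane be z = a·E + b·N + c.
Loc-3−Loc-2: 346a − 686b = 144;  Loc-4−Loc-2: 941a − 354b = 144.
Solving gives a = 0.09140, b = −0.16381.
|∇z| = √(a²+b²) = 0.18759, so dip δ = arctan(0.18759) = 10.62°.
True thickness = vertical thickness × cos δ = 18 × cos 10.62° = 17.7 m.

17.7 m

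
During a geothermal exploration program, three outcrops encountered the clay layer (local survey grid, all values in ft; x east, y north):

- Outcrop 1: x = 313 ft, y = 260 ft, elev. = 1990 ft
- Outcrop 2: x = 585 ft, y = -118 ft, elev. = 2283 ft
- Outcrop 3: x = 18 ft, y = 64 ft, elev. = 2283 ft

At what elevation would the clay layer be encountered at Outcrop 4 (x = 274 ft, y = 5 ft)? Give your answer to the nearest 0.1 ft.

2259.6 ft

Two edge vectors: Outcrop 1→Outcrop 2 = (272, -378, 293), Outcrop 1→Outcrop 3 = (-295, -196, 293).
Normal n = (Outcrop 1→Outcrop 2) × (Outcrop 1→Outcrop 3) = (-53326, -166131, -164822).
So ∂z/∂x = −n_x/n_z = −0.32354 and ∂z/∂y = −n_y/n_z = −1.00794.
Intercept c from Outcrop 1: 1990 + 101.27 + 262.06 = 2353.33.
At (274, 5): z = −88.6 − 5.0 + 2353.33 = 2259.6 ft.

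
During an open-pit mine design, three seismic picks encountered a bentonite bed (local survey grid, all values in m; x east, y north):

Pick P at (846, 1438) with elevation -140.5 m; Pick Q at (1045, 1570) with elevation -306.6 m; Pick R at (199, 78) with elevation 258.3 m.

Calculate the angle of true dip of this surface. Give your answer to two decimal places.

Two edge vectors: Pick P→Pick Q = (199, 132, -166.1), Pick P→Pick R = (-647, -1360, 398.8).
Normal n = (Pick P→Pick Q) × (Pick P→Pick R) = (-173254.4, 28105.5, -185236).
So ∂z/∂x = −n_x/n_z = −0.93532 and ∂z/∂y = −n_y/n_z = 0.15173.
Gradient magnitude |∇z| = √(a² + b²) = √(0.87482 + 0.02302) = 0.94754.
True dip = arctan(0.94754) = 43.46°, dipping toward E (azimuth ≈ 099°).

43.46°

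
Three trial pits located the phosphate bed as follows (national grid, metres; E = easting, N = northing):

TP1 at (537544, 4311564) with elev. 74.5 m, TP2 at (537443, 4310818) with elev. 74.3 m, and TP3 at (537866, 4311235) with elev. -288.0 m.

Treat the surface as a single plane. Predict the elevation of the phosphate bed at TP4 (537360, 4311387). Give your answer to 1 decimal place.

232.7 m

Two edge vectors: TP1→TP2 = (-101, -746, -0.2), TP1→TP3 = (322, -329, -362.5).
Normal n = (TP1→TP2) × (TP1→TP3) = (270359.2, -36676.9, 273441).
So ∂z/∂E = −n_x/n_z = −0.988729561 and ∂z/∂N = −n_y/n_z = 0.134130946.
Intercept c from TP1: 74.5 + 531485.64 − 578314.16 = −46754.01.
At (537360, 4311387): z = −531303.7 + 578290.4 − 46754.01 = 232.7 m.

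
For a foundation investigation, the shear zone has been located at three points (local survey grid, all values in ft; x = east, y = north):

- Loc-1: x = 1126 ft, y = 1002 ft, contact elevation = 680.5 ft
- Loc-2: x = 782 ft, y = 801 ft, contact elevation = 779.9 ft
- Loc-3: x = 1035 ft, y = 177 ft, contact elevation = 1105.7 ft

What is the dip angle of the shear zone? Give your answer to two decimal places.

27.34°

Let the plane be z = a·x + b·y + c.
Loc-2−Loc-1: −344a − 201b = 99.4;  Loc-3−Loc-1: −91a − 825b = 425.2.
Solving gives a = 0.01303, b = −0.51683.
Gradient magnitude |∇z| = √(a² + b²) = √(0.00017 + 0.26711) = 0.51700.
True dip = arctan(0.51700) = 27.34°, dipping toward N (azimuth ≈ 359°).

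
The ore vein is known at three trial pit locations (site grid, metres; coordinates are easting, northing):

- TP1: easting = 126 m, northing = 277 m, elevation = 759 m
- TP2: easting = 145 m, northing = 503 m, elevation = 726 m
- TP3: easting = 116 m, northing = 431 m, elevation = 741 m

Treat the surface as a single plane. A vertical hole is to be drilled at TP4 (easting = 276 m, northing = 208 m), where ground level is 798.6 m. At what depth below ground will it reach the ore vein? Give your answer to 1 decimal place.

Two edge vectors: TP1→TP2 = (19, 226, -33), TP1→TP3 = (-10, 154, -18).
Normal n = (TP1→TP2) × (TP1→TP3) = (1014, 672, 5186).
So ∂z/∂easting = −n_x/n_z = −0.19553 and ∂z/∂northing = −n_y/n_z = −0.12958.
Intercept c from TP1: 759 + 24.64 + 35.89 = 819.53.
At (276, 208): z_contact = −53.97 − 26.95 + 819.53 = 738.61 m.
Depth below ground = 798.6 − 738.61 = 60.0 m.

60.0 m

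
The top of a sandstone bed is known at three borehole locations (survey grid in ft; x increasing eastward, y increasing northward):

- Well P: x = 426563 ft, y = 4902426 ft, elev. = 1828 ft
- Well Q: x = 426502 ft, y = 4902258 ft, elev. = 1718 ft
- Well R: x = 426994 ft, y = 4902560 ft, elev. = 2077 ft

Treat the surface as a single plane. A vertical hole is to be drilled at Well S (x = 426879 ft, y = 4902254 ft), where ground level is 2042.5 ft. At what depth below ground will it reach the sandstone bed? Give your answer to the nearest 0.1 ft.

167.5 ft

Two edge vectors: Well P→Well Q = (-61, -168, -110), Well P→Well R = (431, 134, 249).
Normal n = (Well P→Well Q) × (Well P→Well R) = (-27092, -32221, 64234).
So ∂z/∂x = −n_x/n_z = 0.421770402 and ∂z/∂y = −n_y/n_z = 0.501619080.
Intercept c from Well P: 1828 − 179911.65 − 2459150.42 = −2637234.07.
At (426879, 4902254): z_contact = 180044.93 + 2459064.14 − 2637234.07 = 1875.00 ft.
Depth below ground = 2042.5 − 1875.00 = 167.5 ft.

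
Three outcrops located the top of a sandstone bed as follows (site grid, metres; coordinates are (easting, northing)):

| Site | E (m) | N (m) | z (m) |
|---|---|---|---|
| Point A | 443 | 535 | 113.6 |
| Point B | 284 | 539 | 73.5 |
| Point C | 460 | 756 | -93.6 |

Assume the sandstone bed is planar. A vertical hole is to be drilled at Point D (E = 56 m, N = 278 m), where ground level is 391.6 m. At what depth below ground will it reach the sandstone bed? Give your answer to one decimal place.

Two edge vectors: Point A→Point B = (-159, 4, -40.1), Point A→Point C = (17, 221, -207.2).
Normal n = (Point A→Point B) × (Point A→Point C) = (8033.3, -33626.5, -35207).
So ∂z/∂E = −n_x/n_z = 0.22817 and ∂z/∂N = −n_y/n_z = −0.95511.
Intercept c from Point A: 113.6 − 101.08 + 510.98 = 523.50.
At (56, 278): z_contact = 12.78 − 265.52 + 523.50 = 270.76 m.
Depth below ground = 391.6 − 270.76 = 120.8 m.

120.8 m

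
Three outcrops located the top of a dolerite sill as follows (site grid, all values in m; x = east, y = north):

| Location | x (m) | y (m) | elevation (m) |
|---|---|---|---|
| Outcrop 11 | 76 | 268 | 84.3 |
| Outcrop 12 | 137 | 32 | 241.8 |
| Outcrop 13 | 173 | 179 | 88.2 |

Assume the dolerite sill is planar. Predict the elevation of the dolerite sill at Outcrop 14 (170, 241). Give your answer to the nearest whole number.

Two edge vectors: Outcrop 11→Outcrop 12 = (61, -236, 157.5), Outcrop 11→Outcrop 13 = (97, -89, 3.9).
Normal n = (Outcrop 11→Outcrop 12) × (Outcrop 11→Outcrop 13) = (13097.1, 15039.6, 17463).
So ∂z/∂x = −n_x/n_z = −0.74999 and ∂z/∂y = −n_y/n_z = −0.86123.
Intercept c from Outcrop 11: 84.3 + 57.00 + 230.81 = 372.11.
At (170, 241): z = −127.5 − 207.6 + 372.11 = 37.1 m.

37 m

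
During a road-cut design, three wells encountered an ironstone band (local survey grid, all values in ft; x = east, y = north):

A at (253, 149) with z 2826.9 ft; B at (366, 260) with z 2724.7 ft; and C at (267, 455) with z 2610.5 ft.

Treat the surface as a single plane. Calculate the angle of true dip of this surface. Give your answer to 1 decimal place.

36.2°

Two edge vectors: A→B = (113, 111, -102.2), A→C = (14, 306, -216.4).
Normal n = (A→B) × (A→C) = (7252.8, 23022.4, 33024).
So ∂z/∂x = −n_x/n_z = −0.21962 and ∂z/∂y = −n_y/n_z = −0.69714.
Gradient magnitude |∇z| = √(a² + b²) = √(0.04823 + 0.48601) = 0.73092.
True dip = arctan(0.73092) = 36.2°, dipping toward NNE (azimuth ≈ 017°).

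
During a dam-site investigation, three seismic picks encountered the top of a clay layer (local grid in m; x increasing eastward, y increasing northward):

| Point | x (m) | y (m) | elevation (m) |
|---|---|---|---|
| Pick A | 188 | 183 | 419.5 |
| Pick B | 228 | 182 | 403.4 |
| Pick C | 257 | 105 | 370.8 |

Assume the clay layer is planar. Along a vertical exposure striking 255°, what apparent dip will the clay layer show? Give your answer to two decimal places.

17.28°

Two edge vectors: Pick A→Pick B = (40, -1, -16.1), Pick A→Pick C = (69, -78, -48.7).
Normal n = (Pick A→Pick B) × (Pick A→Pick C) = (-1207.1, 837.1, -3051).
So ∂z/∂x = −n_x/n_z = −0.39564 and ∂z/∂y = −n_y/n_z = 0.27437.
Unit vector along 255° is (sin 255°, cos 255°) = (-0.9659, -0.2588).
Slope in that direction = a·(-0.9659) + b·(-0.2588) = 0.31115.
Apparent dip = arctan|0.31115| = 17.28° (true dip is 25.7°, so apparent ≤ true as expected).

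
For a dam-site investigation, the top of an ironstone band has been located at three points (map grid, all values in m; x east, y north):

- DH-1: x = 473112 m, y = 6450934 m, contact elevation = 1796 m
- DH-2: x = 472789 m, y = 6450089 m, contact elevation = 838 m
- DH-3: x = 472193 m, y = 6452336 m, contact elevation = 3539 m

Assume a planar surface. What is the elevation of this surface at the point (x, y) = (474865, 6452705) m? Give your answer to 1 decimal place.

3690.3 m

Let the plane be z = a·x + b·y + c.
DH-2−DH-1: −323a − 845b = −958;  DH-3−DH-1: −919a + 1402b = 1743.
Solving gives a = −0.105513986, b = 1.174060376.
Then c = 1796 − a·473112 − b·6450934 = −7522070.06.
At (474865, 6452705): z = −50104.9 + 7575865.3 − 7522070.06 = 3690.3 m.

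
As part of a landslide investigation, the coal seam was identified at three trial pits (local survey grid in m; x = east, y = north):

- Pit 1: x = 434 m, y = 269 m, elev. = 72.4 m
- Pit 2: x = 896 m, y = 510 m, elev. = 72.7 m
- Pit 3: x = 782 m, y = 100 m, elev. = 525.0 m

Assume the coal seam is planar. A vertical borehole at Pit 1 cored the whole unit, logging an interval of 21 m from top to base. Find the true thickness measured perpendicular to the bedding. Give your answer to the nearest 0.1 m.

Two edge vectors: Pit 1→Pit 2 = (462, 241, 0.3), Pit 1→Pit 3 = (348, -169, 452.6).
Normal n = (Pit 1→Pit 2) × (Pit 1→Pit 3) = (109127.3, -208996.8, -161946).
So ∂z/∂x = −n_x/n_z = 0.67385 and ∂z/∂y = −n_y/n_z = −1.29053.
|∇z| = √(a²+b²) = 1.45587, so dip δ = arctan(1.45587) = 55.52°.
True thickness = vertical thickness × cos δ = 21 × cos 55.52° = 11.9 m.

11.9 m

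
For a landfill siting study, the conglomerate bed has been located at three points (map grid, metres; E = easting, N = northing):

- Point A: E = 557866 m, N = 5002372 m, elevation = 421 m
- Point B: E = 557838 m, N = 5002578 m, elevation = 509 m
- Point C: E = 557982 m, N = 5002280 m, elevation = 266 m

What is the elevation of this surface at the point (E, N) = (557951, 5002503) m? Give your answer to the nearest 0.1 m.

Let the plane be z = a·E + b·N + c.
Point B−Point A: −28a + 206b = 88;  Point C−Point A: 116a − 92b = −155.
Solving gives a = −1.117917448, b = 0.275234522.
Then c = 421 − a·557866 − b·5002372 = −752756.33.
At (557951, 5002503): z = −623743.2 + 1376861.5 − 752756.33 = 362.0 m.

362.0 m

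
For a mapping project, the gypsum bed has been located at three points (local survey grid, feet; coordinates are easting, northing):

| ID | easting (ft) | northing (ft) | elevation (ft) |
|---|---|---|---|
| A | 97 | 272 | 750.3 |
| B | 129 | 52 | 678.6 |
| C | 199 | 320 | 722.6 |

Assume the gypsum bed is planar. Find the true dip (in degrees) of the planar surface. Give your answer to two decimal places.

Let the plane be z = a·easting + b·northing + c.
B−A: 32a − 220b = −71.7;  C−A: 102a + 48b = −27.7.
Solving gives a = −0.39771, b = 0.26806.
Gradient magnitude |∇z| = √(a² + b²) = √(0.15818 + 0.07186) = 0.47962.
True dip = arctan(0.47962) = 25.62°, dipping toward SE (azimuth ≈ 124°).

25.62°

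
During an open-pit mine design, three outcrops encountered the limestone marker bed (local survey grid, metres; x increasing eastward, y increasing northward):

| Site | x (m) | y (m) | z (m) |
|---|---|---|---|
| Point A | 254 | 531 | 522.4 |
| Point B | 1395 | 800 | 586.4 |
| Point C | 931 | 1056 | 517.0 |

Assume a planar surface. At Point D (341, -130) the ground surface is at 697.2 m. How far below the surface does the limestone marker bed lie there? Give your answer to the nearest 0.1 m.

Two edge vectors: Point A→Point B = (1141, 269, 64), Point A→Point C = (677, 525, -5.4).
Normal n = (Point A→Point B) × (Point A→Point C) = (-35052.6, 49489.4, 416912).
So ∂z/∂x = −n_x/n_z = 0.084077 and ∂z/∂y = −n_y/n_z = −0.118705.
Intercept c from Point A: 522.4 − 21.36 + 63.03 = 564.08.
At (341, -130): z_contact = 28.67 + 15.43 + 564.08 = 608.18 m.
Depth below ground = 697.2 − 608.18 = 89.0 m.

89.0 m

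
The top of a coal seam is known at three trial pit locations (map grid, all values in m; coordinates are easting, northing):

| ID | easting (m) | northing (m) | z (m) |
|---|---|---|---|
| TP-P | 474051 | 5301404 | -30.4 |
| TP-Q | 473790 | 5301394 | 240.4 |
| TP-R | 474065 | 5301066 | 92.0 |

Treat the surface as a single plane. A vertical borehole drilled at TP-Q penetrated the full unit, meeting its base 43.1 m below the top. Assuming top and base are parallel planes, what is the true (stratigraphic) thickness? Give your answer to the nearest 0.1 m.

Let the plane be z = a·easting + b·northing + c.
TP-Q−TP-P: −261a − 10b = 270.8;  TP-R−TP-P: 14a − 338b = 122.4.
Solving gives a = −1.02205, b = −0.40446.
|∇z| = √(a²+b²) = 1.09917, so dip δ = arctan(1.09917) = 47.70°.
True thickness = vertical thickness × cos δ = 43.1 × cos 47.70° = 29.0 m.

29.0 m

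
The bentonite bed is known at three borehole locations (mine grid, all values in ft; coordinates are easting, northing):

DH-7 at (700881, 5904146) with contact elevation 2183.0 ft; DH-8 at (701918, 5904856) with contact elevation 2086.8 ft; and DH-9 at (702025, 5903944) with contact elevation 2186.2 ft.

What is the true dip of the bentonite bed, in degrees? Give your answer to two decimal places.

6.40°

Two edge vectors: DH-7→DH-8 = (1037, 710, -96.2), DH-7→DH-9 = (1144, -202, 3.2).
Normal n = (DH-7→DH-8) × (DH-7→DH-9) = (-17160.4, -113371.2, -1021714).
So ∂z/∂easting = −n_x/n_z = −0.01680 and ∂z/∂northing = −n_y/n_z = −0.11096.
Gradient magnitude |∇z| = √(a² + b²) = √(0.00028 + 0.01231) = 0.11223.
True dip = arctan(0.11223) = 6.40°, dipping toward N (azimuth ≈ 009°).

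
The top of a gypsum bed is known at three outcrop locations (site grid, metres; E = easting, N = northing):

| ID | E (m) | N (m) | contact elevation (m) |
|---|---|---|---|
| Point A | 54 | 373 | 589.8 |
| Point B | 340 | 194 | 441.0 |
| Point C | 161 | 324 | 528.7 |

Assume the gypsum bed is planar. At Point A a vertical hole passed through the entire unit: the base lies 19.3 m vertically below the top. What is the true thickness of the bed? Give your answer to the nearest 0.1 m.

15.3 m

Two edge vectors: Point A→Point B = (286, -179, -148.8), Point A→Point C = (107, -49, -61.1).
Normal n = (Point A→Point B) × (Point A→Point C) = (3645.7, 1553, 5139).
So ∂z/∂E = −n_x/n_z = −0.70942 and ∂z/∂N = −n_y/n_z = −0.30220.
|∇z| = √(a²+b²) = 0.77110, so dip δ = arctan(0.77110) = 37.64°.
True thickness = vertical thickness × cos δ = 19.3 × cos 37.64° = 15.3 m.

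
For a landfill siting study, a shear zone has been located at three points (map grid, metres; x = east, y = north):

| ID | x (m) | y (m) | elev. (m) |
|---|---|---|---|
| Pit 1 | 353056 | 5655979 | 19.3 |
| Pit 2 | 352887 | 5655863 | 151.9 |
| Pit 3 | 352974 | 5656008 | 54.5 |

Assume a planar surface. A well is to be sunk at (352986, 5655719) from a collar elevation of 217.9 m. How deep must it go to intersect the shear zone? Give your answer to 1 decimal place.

Let the plane be z = a·x + b·y + c.
Pit 2−Pit 1: −169a − 116b = 132.6;  Pit 3−Pit 1: −82a + 29b = 35.2.
Solving gives a = −0.550100604, b = −0.341663776.
Then c = 19.3 − a·353056 − b·5655979 = 2126678.76.
At (352986, 5655719): z_contact = −194177.81 − 1932354.31 + 2126678.76 = 146.64 m.
Depth below ground = 217.9 − 146.64 = 71.3 m.

71.3 m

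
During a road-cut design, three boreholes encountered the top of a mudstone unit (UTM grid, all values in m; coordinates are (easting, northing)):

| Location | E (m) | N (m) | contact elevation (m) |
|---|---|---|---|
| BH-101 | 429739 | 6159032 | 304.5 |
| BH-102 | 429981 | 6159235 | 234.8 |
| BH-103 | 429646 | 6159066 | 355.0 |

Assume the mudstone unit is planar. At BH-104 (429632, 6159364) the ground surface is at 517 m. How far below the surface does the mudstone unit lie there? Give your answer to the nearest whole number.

Let the plane be z = a·E + b·N + c.
BH-102−BH-101: 242a + 203b = −69.7;  BH-103−BH-101: −93a + 34b = 50.5.
Solving gives a = −0.46561036, b = 0.21171284.
Then c = 304.5 − a·429739 − b·6159032 = −1103550.74.
At (429632, 6159364): z_contact = −200041.1 + 1304016.5 − 1103550.74 = 424.6 m.
Depth below ground = 517 − 424.6 = 92 m.

92 m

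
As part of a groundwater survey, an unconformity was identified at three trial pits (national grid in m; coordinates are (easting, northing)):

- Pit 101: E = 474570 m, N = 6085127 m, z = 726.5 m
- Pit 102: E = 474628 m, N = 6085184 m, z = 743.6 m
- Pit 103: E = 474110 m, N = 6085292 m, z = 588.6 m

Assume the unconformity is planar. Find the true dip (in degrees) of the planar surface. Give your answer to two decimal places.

Two edge vectors: Pit 101→Pit 102 = (58, 57, 17.1), Pit 101→Pit 103 = (-460, 165, -137.9).
Normal n = (Pit 101→Pit 102) × (Pit 101→Pit 103) = (-10681.8, 132.2, 35790).
So ∂z/∂E = −n_x/n_z = 0.29846 and ∂z/∂N = −n_y/n_z = −0.00369.
Gradient magnitude |∇z| = √(a² + b²) = √(0.08908 + 0.00001) = 0.29848.
True dip = arctan(0.29848) = 16.62°, dipping toward W (azimuth ≈ 271°).

16.62°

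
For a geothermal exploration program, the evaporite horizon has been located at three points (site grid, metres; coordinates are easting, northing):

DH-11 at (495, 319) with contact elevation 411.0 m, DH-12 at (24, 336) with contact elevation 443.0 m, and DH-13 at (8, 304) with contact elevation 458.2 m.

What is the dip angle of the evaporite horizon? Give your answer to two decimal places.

23.81°

Two edge vectors: DH-11→DH-12 = (-471, 17, 32), DH-11→DH-13 = (-487, -15, 47.2).
Normal n = (DH-11→DH-12) × (DH-11→DH-13) = (1282.4, 6647.2, 15344).
So ∂z/∂easting = −n_x/n_z = −0.08358 and ∂z/∂northing = −n_y/n_z = −0.43321.
Gradient magnitude |∇z| = √(a² + b²) = √(0.00699 + 0.18767) = 0.44120.
True dip = arctan(0.44120) = 23.81°, dipping toward N (azimuth ≈ 011°).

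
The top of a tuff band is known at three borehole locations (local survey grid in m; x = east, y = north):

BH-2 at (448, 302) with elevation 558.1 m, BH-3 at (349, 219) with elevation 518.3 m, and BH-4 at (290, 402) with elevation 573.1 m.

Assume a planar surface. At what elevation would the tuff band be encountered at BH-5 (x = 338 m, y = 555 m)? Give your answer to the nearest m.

630 m

Two edge vectors: BH-2→BH-3 = (-99, -83, -39.8), BH-2→BH-4 = (-158, 100, 15).
Normal n = (BH-2→BH-3) × (BH-2→BH-4) = (2735, 7773.4, -23014).
So ∂z/∂x = −n_x/n_z = 0.11884 and ∂z/∂y = −n_y/n_z = 0.33777.
Intercept c from BH-2: 558.1 − 53.24 − 102.01 = 402.85.
At (338, 555): z = 40.2 + 187.5 + 402.85 = 630.5 m.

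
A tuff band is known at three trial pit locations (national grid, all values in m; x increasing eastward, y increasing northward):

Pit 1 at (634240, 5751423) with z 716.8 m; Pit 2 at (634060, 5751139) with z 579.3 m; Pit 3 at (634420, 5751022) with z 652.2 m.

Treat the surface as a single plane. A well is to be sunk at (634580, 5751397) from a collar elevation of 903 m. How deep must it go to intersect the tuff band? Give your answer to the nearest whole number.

92 m

Let the plane be z = a·x + b·y + c.
Pit 2−Pit 1: −180a − 284b = −137.5;  Pit 3−Pit 1: 180a − 401b = −64.6.
Solving gives a = 0.29838686, b = 0.29503650.
Then c = 716.8 − a·634240 − b·5751423 = −1885411.77.
At (634580, 5751397): z_contact = 189350.3 + 1696872.0 − 1885411.77 = 810.6 m.
Depth below ground = 903 − 810.6 = 92 m.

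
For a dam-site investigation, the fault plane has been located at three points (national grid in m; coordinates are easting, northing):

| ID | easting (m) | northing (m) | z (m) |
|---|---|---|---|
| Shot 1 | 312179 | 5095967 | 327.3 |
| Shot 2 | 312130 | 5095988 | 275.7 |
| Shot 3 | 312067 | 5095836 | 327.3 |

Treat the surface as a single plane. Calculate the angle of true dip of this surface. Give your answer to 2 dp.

45.40°

Two edge vectors: Shot 1→Shot 2 = (-49, 21, -51.6), Shot 1→Shot 3 = (-112, -131, 0).
Normal n = (Shot 1→Shot 2) × (Shot 1→Shot 3) = (-6759.6, 5779.2, 8771).
So ∂z/∂easting = −n_x/n_z = 0.77068 and ∂z/∂northing = −n_y/n_z = −0.65890.
Gradient magnitude |∇z| = √(a² + b²) = √(0.59394 + 0.43415) = 1.01395.
True dip = arctan(1.01395) = 45.40°, dipping toward NW (azimuth ≈ 311°).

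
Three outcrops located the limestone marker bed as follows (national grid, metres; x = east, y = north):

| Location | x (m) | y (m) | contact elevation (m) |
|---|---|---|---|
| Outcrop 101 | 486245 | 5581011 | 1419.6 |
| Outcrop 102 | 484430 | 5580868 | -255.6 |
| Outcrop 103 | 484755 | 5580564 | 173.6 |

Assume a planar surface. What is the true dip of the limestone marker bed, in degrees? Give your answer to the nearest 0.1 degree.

45.9°

Two edge vectors: Outcrop 101→Outcrop 102 = (-1815, -143, -1675.2), Outcrop 101→Outcrop 103 = (-1490, -447, -1246).
Normal n = (Outcrop 101→Outcrop 102) × (Outcrop 101→Outcrop 103) = (-570636.4, 234558, 598235).
So ∂z/∂x = −n_x/n_z = 0.95387 and ∂z/∂y = −n_y/n_z = −0.39208.
Gradient magnitude |∇z| = √(a² + b²) = √(0.90986 + 0.15373) = 1.03131.
True dip = arctan(1.03131) = 45.9°, dipping toward WNW (azimuth ≈ 292°).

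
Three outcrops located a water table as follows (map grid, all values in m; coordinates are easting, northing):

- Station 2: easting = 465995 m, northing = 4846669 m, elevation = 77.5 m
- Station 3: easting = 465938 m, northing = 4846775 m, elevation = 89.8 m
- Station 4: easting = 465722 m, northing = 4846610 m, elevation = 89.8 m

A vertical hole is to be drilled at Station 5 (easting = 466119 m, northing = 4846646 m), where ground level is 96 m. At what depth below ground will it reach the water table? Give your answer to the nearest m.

Two edge vectors: Station 2→Station 3 = (-57, 106, 12.3), Station 2→Station 4 = (-273, -59, 12.3).
Normal n = (Station 2→Station 3) × (Station 2→Station 4) = (2029.5, -2656.8, 32301).
So ∂z/∂easting = −n_x/n_z = −0.06283087 and ∂z/∂northing = −n_y/n_z = 0.08225132.
Intercept c from Station 2: 77.5 + 29278.87 − 398644.94 = −369288.57.
At (466119, 4846646): z_contact = −29286.7 + 398643.0 − 369288.57 = 67.8 m.
Depth below ground = 96 − 67.8 = 28 m.

28 m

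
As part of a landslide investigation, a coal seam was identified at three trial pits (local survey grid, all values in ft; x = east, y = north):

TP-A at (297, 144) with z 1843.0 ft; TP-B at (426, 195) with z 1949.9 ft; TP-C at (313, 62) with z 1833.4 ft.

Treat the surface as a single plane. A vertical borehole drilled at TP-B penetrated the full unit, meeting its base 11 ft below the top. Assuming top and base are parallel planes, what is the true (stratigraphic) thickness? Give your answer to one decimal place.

8.7 ft

Two edge vectors: TP-A→TP-B = (129, 51, 106.9), TP-A→TP-C = (16, -82, -9.6).
Normal n = (TP-A→TP-B) × (TP-A→TP-C) = (8276.2, 2948.8, -11394).
So ∂z/∂x = −n_x/n_z = 0.72636 and ∂z/∂y = −n_y/n_z = 0.25880.
|∇z| = √(a²+b²) = 0.77109, so dip δ = arctan(0.77109) = 37.64°.
True thickness = vertical thickness × cos δ = 11 × cos 37.64° = 8.7 ft.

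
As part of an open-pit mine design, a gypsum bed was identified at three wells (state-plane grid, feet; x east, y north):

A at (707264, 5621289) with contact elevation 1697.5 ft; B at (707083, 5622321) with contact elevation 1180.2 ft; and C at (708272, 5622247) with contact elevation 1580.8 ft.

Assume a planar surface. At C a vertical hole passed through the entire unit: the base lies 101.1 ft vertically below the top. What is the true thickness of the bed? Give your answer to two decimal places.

Two edge vectors: A→B = (-181, 1032, -517.3), A→C = (1008, 958, -116.7).
Normal n = (A→B) × (A→C) = (375139, -542561.1, -1213654).
So ∂z/∂x = −n_x/n_z = 0.30910 and ∂z/∂y = −n_y/n_z = −0.44705.
|∇z| = √(a²+b²) = 0.54350, so dip δ = arctan(0.54350) = 28.52°.
True thickness = vertical thickness × cos δ = 101.1 × cos 28.52° = 88.83 ft.

88.83 ft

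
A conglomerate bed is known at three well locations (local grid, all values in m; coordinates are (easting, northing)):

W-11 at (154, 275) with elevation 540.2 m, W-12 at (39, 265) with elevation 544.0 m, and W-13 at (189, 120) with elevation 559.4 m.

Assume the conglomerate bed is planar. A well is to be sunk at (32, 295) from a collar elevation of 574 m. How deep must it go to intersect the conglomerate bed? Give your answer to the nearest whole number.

Let the plane be z = a·E + b·N + c.
W-12−W-11: −115a − 10b = 3.8;  W-13−W-11: 35a − 155b = 19.2.
Solving gives a = −0.02184, b = −0.12880.
Then c = 540.2 − a·154 − b·275 = 578.98.
At (32, 295): z_contact = −0.7 − 38.0 + 578.98 = 540.3 m.
Depth below ground = 574 − 540.3 = 34 m.

34 m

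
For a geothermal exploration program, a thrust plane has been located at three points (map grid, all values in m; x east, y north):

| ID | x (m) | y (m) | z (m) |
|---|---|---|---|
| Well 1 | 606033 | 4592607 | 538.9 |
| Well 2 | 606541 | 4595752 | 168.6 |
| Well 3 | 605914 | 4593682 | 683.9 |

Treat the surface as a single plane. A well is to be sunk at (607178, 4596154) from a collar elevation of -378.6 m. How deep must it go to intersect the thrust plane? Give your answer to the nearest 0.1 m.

31.0 m

Two edge vectors: Well 1→Well 2 = (508, 3145, -370.3), Well 1→Well 3 = (-119, 1075, 145).
Normal n = (Well 1→Well 2) × (Well 1→Well 3) = (854097.5, -29594.3, 920355).
So ∂z/∂x = −n_x/n_z = −0.928008757 and ∂z/∂y = −n_y/n_z = 0.032155310.
Intercept c from Well 1: 538.9 + 562403.93 − 147676.70 = 415266.13.
At (607178, 4596154): z_contact = −563466.50 + 147790.76 + 415266.13 = -409.62 m.
Depth below ground = -378.6 − (-409.62) = 31.0 m.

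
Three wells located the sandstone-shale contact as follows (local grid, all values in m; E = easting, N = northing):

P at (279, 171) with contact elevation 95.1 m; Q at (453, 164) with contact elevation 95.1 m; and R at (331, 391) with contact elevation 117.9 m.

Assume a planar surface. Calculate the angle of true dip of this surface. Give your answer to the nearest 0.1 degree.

Let the plane be z = a·E + b·N + c.
Q−P: 174a − 7b = 0;  R−P: 52a + 220b = 22.8.
Solving gives a = 0.00413, b = 0.10266.
Gradient magnitude |∇z| = √(a² + b²) = √(0.00002 + 0.01054) = 0.10274.
True dip = arctan(0.10274) = 5.9°, dipping toward S (azimuth ≈ 182°).

5.9°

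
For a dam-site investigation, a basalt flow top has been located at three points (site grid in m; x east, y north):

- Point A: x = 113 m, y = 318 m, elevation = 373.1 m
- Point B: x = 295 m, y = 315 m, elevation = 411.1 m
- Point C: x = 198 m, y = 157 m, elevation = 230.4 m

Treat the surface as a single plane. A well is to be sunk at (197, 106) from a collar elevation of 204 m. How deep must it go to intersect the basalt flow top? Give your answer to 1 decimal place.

25.1 m

Two edge vectors: Point A→Point B = (182, -3, 38), Point A→Point C = (85, -161, -142.7).
Normal n = (Point A→Point B) × (Point A→Point C) = (6546.1, 29201.4, -29047).
So ∂z/∂x = −n_x/n_z = 0.22536 and ∂z/∂y = −n_y/n_z = 1.00532.
Intercept c from Point A: 373.1 − 25.47 − 319.69 = 27.94.
At (197, 106): z_contact = 44.40 + 106.56 + 27.94 = 178.90 m.
Depth below ground = 204 − 178.90 = 25.1 m.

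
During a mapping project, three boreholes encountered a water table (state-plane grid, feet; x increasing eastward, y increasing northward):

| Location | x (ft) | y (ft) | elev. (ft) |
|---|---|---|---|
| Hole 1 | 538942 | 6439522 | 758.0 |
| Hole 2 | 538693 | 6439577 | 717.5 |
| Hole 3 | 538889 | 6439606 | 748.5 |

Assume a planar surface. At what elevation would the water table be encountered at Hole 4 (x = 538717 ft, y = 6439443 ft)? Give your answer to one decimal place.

723.0 ft

Let the plane be z = a·x + b·y + c.
Hole 2−Hole 1: −249a + 55b = −40.5;  Hole 3−Hole 1: −53a + 84b = −9.5.
Solving gives a = 0.159963335, b = −0.012165991.
Then c = 758 − a·538942 − b·6439522 = −7109.79.
At (538717, 6439443): z = 86175.0 − 78342.2 − 7109.79 = 723.0 ft.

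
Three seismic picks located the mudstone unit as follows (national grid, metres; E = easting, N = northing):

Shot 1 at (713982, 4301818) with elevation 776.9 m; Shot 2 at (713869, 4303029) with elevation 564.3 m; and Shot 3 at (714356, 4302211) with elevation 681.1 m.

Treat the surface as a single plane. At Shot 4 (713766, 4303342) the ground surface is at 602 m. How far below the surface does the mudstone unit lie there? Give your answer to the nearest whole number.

88 m

Let the plane be z = a·E + b·N + c.
Shot 2−Shot 1: −113a + 1211b = −212.6;  Shot 3−Shot 1: 374a + 393b = −95.8.
Solving gives a = −0.06527347, b = −0.18164814.
Then c = 776.9 − a·713982 − b·4301818 = 828798.24.
At (713766, 4303342): z_contact = −46590.0 − 781694.1 + 828798.24 = 514.2 m.
Depth below ground = 602 − 514.2 = 88 m.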